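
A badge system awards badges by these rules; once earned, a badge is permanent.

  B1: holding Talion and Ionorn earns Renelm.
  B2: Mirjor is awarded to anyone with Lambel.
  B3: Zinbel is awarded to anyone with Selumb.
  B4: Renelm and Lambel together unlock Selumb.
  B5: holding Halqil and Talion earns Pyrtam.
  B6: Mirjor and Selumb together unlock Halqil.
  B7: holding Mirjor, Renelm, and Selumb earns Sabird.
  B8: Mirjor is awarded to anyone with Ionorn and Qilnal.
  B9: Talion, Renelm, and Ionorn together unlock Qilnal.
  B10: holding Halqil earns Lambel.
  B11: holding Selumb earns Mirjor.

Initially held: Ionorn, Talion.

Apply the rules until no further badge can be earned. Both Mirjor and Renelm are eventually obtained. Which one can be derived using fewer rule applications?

Renelm

Renelm: With Talion and Ionorn, Renelm is earned (B1). [1 rule application]
Mirjor: With Talion and Ionorn, Renelm is earned (B1). With Talion, Renelm, and Ionorn, Qilnal is earned (B9). With Ionorn and Qilnal, Mirjor is earned (B8). [3 rule applications]
Renelm needs fewer.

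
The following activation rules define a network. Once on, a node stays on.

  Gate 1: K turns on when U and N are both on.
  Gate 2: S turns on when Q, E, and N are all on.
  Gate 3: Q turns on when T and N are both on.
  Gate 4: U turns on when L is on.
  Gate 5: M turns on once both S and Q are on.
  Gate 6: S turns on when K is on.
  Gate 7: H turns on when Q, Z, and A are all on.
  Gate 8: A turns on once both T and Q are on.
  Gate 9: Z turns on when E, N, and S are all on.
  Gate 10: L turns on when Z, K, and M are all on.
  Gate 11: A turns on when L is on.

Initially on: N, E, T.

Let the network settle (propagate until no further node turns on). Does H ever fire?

T and N are on, so Q turns on (Gate 3).
T and Q are on, so A turns on (Gate 8).
Gate 2: Q, E, and N on → S on.
E, N, and S are on, so Z turns on (Gate 9).
Q, Z, and A are on, so H turns on (Gate 7).

Yes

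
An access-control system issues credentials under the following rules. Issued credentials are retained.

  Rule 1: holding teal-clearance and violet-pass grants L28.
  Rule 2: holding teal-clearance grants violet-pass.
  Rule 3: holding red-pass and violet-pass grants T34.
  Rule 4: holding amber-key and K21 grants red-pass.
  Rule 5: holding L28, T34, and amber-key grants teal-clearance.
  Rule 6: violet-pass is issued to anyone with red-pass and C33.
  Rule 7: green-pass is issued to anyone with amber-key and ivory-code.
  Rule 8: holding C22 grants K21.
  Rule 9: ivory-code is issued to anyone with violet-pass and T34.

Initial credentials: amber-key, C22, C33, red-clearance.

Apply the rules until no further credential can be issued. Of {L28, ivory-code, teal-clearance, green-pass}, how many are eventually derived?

2

Holding C22 grants K21 (Rule 8).
Holding amber-key and K21 grants red-pass (Rule 4).
Holding red-pass and C33 grants violet-pass (Rule 6).
Holding red-pass and violet-pass grants T34 (Rule 3).
Holding violet-pass and T34 grants ivory-code (Rule 9).
Holding amber-key and ivory-code grants green-pass (Rule 7).
L28 would need teal-clearance and violet-pass (Rule 1), but teal-clearance is never granted.
ivory-code: reached.
teal-clearance would need L28, T34, and amber-key (Rule 5), but L28 is never granted.
green-pass: reached.
Reached: ivory-code and green-pass — 2 of the 4.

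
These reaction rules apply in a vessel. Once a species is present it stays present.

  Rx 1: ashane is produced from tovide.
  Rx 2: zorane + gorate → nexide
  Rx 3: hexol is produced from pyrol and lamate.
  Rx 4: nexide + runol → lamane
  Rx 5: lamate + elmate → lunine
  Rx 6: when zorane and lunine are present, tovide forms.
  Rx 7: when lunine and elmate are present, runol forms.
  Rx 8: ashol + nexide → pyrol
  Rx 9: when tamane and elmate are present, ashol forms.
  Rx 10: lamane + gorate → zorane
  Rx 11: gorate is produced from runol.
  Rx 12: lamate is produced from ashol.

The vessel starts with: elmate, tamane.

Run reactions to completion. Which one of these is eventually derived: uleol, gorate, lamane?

tamane and elmate present → ashol forms (Rx 9).
ashol present → lamate forms (Rx 12).
lamate and elmate present → lunine forms (Rx 5).
lunine and elmate present → runol forms (Rx 7).
runol present → gorate forms (Rx 11).
No rule produces uleol, and it is not given. lamane would need nexide and runol (Rx 4), but nexide never forms.

gorate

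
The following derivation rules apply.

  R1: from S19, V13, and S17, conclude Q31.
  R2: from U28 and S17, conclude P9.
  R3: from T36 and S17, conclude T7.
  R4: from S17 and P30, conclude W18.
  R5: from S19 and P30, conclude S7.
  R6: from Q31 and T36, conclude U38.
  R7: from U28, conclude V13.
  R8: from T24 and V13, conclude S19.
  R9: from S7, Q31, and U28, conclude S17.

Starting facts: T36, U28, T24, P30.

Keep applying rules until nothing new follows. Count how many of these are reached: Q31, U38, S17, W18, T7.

0

Q31 would need S19, V13, and S17 (R1), but S17 is never established.
U38 would need Q31 and T36 (R6), but Q31 is never established.
S17 would need S7, Q31, and U28 (R9), but Q31 is never established.
W18 would need S17 and P30 (R4), but S17 is never established.
T7 would need T36 and S17 (R3), but S17 is never established.
None of the 5 are reached.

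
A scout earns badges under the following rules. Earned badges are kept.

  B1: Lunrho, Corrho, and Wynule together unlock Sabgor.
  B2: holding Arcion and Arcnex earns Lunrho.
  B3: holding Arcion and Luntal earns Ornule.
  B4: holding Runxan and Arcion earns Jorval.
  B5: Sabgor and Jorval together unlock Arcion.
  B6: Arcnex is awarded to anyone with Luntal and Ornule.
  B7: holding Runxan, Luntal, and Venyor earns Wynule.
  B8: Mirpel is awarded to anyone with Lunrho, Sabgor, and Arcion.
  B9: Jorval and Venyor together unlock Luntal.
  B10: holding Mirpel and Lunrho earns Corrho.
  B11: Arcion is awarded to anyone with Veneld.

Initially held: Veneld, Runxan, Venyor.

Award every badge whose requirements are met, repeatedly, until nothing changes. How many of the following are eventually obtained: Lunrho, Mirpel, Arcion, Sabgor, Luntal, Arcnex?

With Veneld, Arcion is earned (B11).
With Runxan and Arcion, Jorval is earned (B4).
With Jorval and Venyor, Luntal is earned (B9).
With Arcion and Luntal, Ornule is earned (B3).
With Luntal and Ornule, Arcnex is earned (B6).
With Arcion and Arcnex, Lunrho is earned (B2).
Lunrho: reached.
Mirpel would need Lunrho, Sabgor, and Arcion (B8), but Sabgor is never earned.
Arcion: reached.
Sabgor would need Lunrho, Corrho, and Wynule (B1), but Corrho is never earned.
Luntal: reached.
Arcnex: reached.
Reached: Lunrho, Arcion, Luntal, and Arcnex — 4 of the 6.

4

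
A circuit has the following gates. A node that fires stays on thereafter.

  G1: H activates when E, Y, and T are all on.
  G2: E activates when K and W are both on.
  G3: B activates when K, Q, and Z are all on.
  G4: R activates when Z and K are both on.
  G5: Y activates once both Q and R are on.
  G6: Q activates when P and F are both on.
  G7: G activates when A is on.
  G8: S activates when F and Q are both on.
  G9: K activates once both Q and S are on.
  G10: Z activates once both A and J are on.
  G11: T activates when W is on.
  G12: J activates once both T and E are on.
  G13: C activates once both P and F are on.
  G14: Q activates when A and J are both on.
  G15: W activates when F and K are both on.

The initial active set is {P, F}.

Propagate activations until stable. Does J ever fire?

P and F are on, so Q activates (G6).
G8: F and Q on → S on.
Q and S are on, so K activates (G9).
F and K are on, so W activates (G15).
W is on, so T activates (G11).
K and W are on, so E activates (G2).
G12: T and E on → J on.

Yes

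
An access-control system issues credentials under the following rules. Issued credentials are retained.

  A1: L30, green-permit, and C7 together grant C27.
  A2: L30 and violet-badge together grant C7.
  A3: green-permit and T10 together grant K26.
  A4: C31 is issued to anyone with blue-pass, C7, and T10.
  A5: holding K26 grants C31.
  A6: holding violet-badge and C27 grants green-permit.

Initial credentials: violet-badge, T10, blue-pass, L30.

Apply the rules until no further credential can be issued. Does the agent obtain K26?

No

K26 would need green-permit and T10 (A3), but green-permit is never granted.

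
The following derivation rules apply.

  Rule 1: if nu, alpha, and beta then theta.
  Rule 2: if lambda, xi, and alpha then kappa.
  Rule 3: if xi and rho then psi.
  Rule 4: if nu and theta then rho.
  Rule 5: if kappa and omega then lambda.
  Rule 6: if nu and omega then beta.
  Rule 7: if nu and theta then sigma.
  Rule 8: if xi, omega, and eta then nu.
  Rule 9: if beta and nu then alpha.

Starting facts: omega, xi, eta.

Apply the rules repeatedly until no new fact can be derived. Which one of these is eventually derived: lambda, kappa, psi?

psi

From xi, omega, and eta, Rule 8 gives nu.
From nu and omega, Rule 6 gives beta.
From beta and nu, Rule 9 gives alpha.
From nu, alpha, and beta, Rule 1 gives theta.
From nu and theta, Rule 4 gives rho.
xi and rho hold, so psi follows (Rule 3).
lambda would need kappa and omega (Rule 5), but kappa is never established. kappa would need lambda, xi, and alpha (Rule 2), but lambda is never established.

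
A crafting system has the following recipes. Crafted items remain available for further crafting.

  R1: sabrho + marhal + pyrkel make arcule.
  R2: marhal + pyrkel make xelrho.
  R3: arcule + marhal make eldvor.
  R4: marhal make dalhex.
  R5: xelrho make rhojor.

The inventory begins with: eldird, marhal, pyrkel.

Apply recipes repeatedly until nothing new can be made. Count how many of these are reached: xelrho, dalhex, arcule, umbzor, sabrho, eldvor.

Using R4, marhal makes dalhex.
marhal + pyrkel → xelrho (R2).
xelrho: reached.
dalhex: reached.
arcule would need sabrho, marhal, and pyrkel (R1), but sabrho is never obtained.
No rule produces umbzor, and it is not given.
No rule produces sabrho, and it is not given.
eldvor would need arcule and marhal (R3), but arcule is never obtained.
Reached: xelrho and dalhex — 2 of the 6.

2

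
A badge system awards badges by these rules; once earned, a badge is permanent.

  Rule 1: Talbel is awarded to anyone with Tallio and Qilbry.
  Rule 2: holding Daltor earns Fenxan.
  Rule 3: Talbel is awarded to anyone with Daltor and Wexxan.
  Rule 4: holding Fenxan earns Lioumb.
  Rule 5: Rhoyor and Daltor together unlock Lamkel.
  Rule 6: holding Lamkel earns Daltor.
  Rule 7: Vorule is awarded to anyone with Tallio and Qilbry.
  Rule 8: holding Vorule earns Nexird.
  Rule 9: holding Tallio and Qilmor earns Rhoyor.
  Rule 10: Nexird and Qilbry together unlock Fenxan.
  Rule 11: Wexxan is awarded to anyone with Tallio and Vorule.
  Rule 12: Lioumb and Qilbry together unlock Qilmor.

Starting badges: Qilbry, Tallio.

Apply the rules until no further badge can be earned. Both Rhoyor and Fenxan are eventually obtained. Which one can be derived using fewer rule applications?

Fenxan: With Tallio and Qilbry, Vorule is earned (Rule 7). With Vorule, Nexird is earned (Rule 8). With Nexird and Qilbry, Fenxan is earned (Rule 10). [3 rule applications]
Rhoyor: With Tallio and Qilbry, Vorule is earned (Rule 7). With Vorule, Nexird is earned (Rule 8). With Nexird and Qilbry, Fenxan is earned (Rule 10). With Fenxan, Lioumb is earned (Rule 4). With Lioumb and Qilbry, Qilmor is earned (Rule 12). With Tallio and Qilmor, Rhoyor is earned (Rule 9). [6 rule applications]
Fenxan needs fewer.

Fenxan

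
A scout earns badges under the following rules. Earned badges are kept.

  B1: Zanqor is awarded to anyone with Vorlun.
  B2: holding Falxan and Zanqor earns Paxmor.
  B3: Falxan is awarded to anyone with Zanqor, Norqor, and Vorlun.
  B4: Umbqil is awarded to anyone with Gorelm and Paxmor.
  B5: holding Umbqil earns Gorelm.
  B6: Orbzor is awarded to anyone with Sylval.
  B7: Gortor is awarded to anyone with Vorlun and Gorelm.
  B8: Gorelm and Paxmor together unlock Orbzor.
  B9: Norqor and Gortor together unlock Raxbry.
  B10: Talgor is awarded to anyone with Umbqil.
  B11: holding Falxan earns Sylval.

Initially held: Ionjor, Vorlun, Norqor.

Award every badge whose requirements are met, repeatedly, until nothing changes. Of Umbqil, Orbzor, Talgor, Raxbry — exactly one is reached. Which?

Orbzor

With Vorlun, Zanqor is earned (B1).
With Zanqor, Norqor, and Vorlun, Falxan is earned (B3).
With Falxan, Sylval is earned (B11).
With Sylval, Orbzor is earned (B6).
Talgor would need Umbqil (B10), but Umbqil is never earned. Umbqil would need Gorelm and Paxmor (B4), but Gorelm is never earned. Raxbry would need Norqor and Gortor (B9), but Gortor is never earned.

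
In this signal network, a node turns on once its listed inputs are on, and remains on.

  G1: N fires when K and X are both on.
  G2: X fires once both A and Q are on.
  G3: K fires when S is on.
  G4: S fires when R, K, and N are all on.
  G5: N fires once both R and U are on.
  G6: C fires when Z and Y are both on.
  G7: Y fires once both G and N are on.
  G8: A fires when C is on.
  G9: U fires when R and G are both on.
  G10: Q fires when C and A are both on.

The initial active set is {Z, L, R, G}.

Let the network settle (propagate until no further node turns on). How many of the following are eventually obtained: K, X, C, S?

2

G9: R and G on → U on.
R and U are on, so N fires (G5).
G7: G and N on → Y on.
Z and Y are on, so C fires (G6).
C is on, so A fires (G8).
C and A are on, so Q fires (G10).
A and Q are on, so X fires (G2).
K would need S (G3), but S never turns on.
X: reached.
C: reached.
S would need R, K, and N (G4), but K never turns on.
Reached: X and C — 2 of the 4.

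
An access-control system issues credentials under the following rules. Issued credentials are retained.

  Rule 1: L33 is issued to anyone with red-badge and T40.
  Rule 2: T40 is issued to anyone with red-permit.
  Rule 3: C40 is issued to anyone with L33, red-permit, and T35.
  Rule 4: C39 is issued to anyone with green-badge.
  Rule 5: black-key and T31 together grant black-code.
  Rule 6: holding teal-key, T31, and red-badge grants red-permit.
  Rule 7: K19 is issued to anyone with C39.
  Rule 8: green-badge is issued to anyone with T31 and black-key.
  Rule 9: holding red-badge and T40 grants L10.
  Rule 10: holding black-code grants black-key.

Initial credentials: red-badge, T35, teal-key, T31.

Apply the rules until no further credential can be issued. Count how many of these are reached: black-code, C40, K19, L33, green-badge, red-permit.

Holding teal-key, T31, and red-badge grants red-permit (Rule 6).
Holding red-permit grants T40 (Rule 2).
Holding red-badge and T40 grants L33 (Rule 1).
Holding L33, red-permit, and T35 grants C40 (Rule 3).
black-code would need black-key and T31 (Rule 5), but black-key is never granted.
C40: reached.
K19 would need C39 (Rule 7), but C39 is never granted.
L33: reached.
green-badge would need T31 and black-key (Rule 8), but black-key is never granted.
red-permit: reached.
Reached: C40, L33, and red-permit — 3 of the 6.

3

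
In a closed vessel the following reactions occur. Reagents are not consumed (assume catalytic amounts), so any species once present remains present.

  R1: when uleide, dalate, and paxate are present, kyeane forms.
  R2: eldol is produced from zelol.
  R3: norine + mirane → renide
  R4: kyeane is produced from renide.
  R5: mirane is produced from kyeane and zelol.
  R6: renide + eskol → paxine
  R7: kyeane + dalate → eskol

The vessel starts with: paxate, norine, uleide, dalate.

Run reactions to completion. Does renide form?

No

renide would need norine and mirane (R3), but mirane never forms.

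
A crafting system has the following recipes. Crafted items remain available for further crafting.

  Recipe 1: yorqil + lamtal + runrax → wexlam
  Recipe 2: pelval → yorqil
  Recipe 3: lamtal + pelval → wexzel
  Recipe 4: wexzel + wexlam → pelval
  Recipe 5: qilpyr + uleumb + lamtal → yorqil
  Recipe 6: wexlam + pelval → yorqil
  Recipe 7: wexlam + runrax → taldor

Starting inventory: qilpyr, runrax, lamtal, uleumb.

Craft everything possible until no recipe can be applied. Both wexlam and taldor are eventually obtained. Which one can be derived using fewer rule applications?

wexlam: Using Recipe 5, qilpyr, uleumb, and lamtal make yorqil. Using Recipe 1, yorqil, lamtal, and runrax make wexlam. [2 rule applications]
taldor: qilpyr + uleumb + lamtal → yorqil (Recipe 5). Using Recipe 1, yorqil, lamtal, and runrax make wexlam. Using Recipe 7, wexlam and runrax make taldor. [3 rule applications]
wexlam needs fewer.

wexlam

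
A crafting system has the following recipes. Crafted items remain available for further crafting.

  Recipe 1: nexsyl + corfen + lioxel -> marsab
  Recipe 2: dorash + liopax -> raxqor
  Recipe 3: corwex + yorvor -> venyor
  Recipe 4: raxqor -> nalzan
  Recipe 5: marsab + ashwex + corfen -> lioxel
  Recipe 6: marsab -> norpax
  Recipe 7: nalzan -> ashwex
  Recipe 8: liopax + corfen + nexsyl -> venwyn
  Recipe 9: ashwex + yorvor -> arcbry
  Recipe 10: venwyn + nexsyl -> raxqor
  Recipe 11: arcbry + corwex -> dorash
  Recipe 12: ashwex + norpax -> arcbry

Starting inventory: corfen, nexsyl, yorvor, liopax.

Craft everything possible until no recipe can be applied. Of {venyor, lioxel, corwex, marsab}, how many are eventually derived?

0

venyor would need corwex and yorvor (Recipe 3), but corwex is never obtained.
lioxel would need marsab, ashwex, and corfen (Recipe 5), but marsab is never obtained.
No rule produces corwex, and it is not given.
marsab would need nexsyl, corfen, and lioxel (Recipe 1), but lioxel is never obtained.
None of the 4 are reached.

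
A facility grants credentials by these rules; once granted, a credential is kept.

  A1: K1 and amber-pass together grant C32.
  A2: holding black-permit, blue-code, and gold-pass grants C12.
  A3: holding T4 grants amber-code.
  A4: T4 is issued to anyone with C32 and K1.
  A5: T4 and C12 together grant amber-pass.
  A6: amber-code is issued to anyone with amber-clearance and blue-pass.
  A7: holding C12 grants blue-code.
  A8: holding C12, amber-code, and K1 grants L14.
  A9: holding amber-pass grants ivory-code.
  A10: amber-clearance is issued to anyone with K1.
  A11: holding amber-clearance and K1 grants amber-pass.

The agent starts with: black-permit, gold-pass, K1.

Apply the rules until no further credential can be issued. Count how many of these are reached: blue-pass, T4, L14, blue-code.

1

Holding K1 grants amber-clearance (A10).
Holding amber-clearance and K1 grants amber-pass (A11).
Holding K1 and amber-pass grants C32 (A1).
Holding C32 and K1 grants T4 (A4).
No rule produces blue-pass, and it is not given.
T4: reached.
L14 would need C12, amber-code, and K1 (A8), but C12 is never granted.
blue-code would need C12 (A7), but C12 is never granted.
Reached: T4 — 1 of the 4.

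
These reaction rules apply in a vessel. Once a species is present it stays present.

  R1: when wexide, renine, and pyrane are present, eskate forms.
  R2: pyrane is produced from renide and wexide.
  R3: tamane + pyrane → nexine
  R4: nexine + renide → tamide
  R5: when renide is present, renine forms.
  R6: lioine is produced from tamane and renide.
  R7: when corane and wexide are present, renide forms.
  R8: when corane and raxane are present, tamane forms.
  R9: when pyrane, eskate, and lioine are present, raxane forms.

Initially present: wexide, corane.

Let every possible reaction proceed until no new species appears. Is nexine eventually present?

No

nexine would need tamane and pyrane (R3), but tamane never forms.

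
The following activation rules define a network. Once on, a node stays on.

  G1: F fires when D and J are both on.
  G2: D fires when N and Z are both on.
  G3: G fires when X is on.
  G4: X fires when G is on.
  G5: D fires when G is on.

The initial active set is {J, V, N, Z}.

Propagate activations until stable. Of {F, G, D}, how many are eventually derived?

N and Z are on, so D fires (G2).
G1: D and J on → F on.
F: reached.
G would need X (G3), but X never turns on.
D: reached.
Reached: F and D — 2 of the 3.

2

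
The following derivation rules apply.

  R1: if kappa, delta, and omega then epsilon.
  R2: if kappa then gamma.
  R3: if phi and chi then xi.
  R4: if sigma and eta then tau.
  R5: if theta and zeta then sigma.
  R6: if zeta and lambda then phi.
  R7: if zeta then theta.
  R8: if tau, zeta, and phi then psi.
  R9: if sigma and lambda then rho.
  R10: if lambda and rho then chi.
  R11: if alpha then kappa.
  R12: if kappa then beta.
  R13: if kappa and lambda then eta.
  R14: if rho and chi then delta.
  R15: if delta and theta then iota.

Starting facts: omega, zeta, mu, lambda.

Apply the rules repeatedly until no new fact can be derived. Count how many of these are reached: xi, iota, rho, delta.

4

zeta and lambda hold, so phi follows (R6).
From zeta, R7 gives theta.
From theta and zeta, R5 gives sigma.
sigma and lambda hold, so rho follows (R9).
From lambda and rho, R10 gives chi.
From phi and chi, R3 gives xi.
From rho and chi, R14 gives delta.
From delta and theta, R15 gives iota.
xi: reached.
iota: reached.
rho: reached.
delta: reached.
All 4 are reached.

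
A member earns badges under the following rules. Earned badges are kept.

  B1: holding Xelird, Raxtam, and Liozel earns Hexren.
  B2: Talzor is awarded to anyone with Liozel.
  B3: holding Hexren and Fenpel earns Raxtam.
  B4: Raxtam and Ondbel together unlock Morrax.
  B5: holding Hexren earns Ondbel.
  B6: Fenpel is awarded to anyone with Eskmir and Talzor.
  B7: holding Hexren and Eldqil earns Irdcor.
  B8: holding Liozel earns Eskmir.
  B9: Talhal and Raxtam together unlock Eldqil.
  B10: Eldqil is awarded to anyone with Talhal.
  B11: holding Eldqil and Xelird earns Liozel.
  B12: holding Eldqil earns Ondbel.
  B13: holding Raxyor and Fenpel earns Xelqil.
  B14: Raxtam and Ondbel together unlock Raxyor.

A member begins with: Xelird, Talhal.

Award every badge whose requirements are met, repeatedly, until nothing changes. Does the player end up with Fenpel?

Yes

With Talhal, Eldqil is earned (B10).
With Eldqil and Xelird, Liozel is earned (B11).
With Liozel, Talzor is earned (B2).
With Liozel, Eskmir is earned (B8).
With Eskmir and Talzor, Fenpel is earned (B6).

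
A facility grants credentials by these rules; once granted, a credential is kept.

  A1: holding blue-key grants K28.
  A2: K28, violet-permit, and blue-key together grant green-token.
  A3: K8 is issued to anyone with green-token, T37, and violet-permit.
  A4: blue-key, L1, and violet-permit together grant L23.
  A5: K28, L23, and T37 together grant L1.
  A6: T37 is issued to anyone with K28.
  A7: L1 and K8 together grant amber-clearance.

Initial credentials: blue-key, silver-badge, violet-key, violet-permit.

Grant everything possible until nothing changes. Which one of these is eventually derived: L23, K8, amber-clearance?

Holding blue-key grants K28 (A1).
Holding K28, violet-permit, and blue-key grants green-token (A2).
Holding K28 grants T37 (A6).
Holding green-token, T37, and violet-permit grants K8 (A3).
amber-clearance would need L1 and K8 (A7), but L1 is never granted. L23 would need blue-key, L1, and violet-permit (A4), but L1 is never granted.

K8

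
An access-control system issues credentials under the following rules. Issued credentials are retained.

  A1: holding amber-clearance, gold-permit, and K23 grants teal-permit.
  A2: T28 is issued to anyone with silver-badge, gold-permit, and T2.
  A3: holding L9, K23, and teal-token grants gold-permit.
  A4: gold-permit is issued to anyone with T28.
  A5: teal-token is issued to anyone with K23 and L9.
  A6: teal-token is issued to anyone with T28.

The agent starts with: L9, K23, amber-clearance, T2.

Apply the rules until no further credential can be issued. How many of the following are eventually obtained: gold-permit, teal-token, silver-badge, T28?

Holding K23 and L9 grants teal-token (A5).
Holding L9, K23, and teal-token grants gold-permit (A3).
gold-permit: reached.
teal-token: reached.
No rule produces silver-badge, and it is not given.
T28 would need silver-badge, gold-permit, and T2 (A2), but silver-badge is never granted.
Reached: gold-permit and teal-token — 2 of the 4.

2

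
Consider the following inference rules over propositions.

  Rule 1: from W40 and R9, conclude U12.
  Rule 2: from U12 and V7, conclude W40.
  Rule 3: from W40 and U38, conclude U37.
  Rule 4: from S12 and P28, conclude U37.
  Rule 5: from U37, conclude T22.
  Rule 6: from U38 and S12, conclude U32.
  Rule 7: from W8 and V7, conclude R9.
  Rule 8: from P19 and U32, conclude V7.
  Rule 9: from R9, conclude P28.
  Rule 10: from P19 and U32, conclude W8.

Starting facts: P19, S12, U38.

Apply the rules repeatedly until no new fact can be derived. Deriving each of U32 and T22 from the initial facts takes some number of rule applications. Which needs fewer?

U32: U38 and S12 hold, so U32 follows (Rule 6). [1 rule application]
T22: U38 and S12 hold, so U32 follows (Rule 6). P19 and U32 hold, so W8 follows (Rule 10). From P19 and U32, Rule 8 gives V7. From W8 and V7, Rule 7 gives R9. R9 holds, so P28 follows (Rule 9). S12 and P28 hold, so U37 follows (Rule 4). From U37, Rule 5 gives T22. [7 rule applications]
U32 needs fewer.

U32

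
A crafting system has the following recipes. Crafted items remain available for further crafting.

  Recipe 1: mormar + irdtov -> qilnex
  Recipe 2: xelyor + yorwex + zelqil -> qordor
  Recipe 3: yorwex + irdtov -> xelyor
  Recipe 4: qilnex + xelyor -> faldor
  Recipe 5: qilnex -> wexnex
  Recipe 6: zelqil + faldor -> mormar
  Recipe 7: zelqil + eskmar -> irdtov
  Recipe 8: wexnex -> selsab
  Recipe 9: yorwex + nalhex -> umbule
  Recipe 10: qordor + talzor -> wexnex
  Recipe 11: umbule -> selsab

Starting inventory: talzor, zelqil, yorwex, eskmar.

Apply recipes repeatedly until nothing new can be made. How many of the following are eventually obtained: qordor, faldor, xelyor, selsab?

zelqil + eskmar -> irdtov (Recipe 7).
yorwex + irdtov -> xelyor (Recipe 3).
Using Recipe 2, xelyor, yorwex, and zelqil make qordor.
Using Recipe 10, qordor and talzor make wexnex.
Using Recipe 8, wexnex makes selsab.
qordor: reached.
faldor would need qilnex and xelyor (Recipe 4), but qilnex is never obtained.
xelyor: reached.
selsab: reached.
Reached: qordor, xelyor, and selsab — 3 of the 4.

3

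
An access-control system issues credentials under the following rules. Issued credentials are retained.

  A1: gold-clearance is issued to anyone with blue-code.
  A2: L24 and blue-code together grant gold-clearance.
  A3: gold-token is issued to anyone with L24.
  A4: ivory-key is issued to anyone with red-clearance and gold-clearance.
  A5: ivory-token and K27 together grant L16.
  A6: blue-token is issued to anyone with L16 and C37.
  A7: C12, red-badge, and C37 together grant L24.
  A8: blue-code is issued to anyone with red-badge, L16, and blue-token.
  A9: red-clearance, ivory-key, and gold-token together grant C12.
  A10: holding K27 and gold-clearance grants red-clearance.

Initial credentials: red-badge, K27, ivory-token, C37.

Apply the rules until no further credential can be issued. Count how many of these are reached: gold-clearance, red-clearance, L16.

Holding ivory-token and K27 grants L16 (A5).
Holding L16 and C37 grants blue-token (A6).
Holding red-badge, L16, and blue-token grants blue-code (A8).
Holding blue-code grants gold-clearance (A1).
Holding K27 and gold-clearance grants red-clearance (A10).
gold-clearance: reached.
red-clearance: reached.
L16: reached.
All 3 are reached.

3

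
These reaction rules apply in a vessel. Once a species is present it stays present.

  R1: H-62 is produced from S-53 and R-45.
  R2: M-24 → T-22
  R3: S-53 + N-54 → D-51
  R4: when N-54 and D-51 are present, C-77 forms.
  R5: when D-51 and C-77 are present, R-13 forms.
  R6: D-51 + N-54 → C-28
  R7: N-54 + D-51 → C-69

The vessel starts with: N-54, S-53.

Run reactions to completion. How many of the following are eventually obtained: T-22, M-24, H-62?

0

T-22 would need M-24 (R2), but M-24 never forms.
No rule produces M-24, and it is not given.
H-62 would need S-53 and R-45 (R1), but R-45 never forms.
None of the 3 are reached.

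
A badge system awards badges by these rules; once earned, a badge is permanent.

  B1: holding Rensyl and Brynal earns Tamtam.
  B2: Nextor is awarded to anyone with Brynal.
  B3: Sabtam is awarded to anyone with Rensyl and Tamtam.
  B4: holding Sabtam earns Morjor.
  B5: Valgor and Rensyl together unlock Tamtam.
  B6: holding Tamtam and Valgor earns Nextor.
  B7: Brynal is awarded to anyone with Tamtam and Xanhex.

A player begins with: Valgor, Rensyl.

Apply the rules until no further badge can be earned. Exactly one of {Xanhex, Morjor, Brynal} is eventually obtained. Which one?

Morjor

With Valgor and Rensyl, Tamtam is earned (B5).
With Rensyl and Tamtam, Sabtam is earned (B3).
With Sabtam, Morjor is earned (B4).
Brynal would need Tamtam and Xanhex (B7), but Xanhex is never earned. No rule produces Xanhex, and it is not given.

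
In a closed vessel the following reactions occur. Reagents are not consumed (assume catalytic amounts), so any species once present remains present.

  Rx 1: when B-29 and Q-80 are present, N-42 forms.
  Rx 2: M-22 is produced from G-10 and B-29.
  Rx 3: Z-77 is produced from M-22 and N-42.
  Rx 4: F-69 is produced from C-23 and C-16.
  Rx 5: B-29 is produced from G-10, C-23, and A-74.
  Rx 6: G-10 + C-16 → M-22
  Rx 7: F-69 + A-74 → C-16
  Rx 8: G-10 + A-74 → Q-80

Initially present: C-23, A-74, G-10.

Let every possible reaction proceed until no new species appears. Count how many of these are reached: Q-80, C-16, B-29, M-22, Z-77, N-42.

G-10, C-23, and A-74 present → B-29 forms (Rx 5).
G-10 and A-74 present → Q-80 forms (Rx 8).
B-29 and Q-80 present → N-42 forms (Rx 1).
G-10 and B-29 present → M-22 forms (Rx 2).
M-22 and N-42 present → Z-77 forms (Rx 3).
Q-80: reached.
C-16 would need F-69 and A-74 (Rx 7), but F-69 never forms.
B-29: reached.
M-22: reached.
Z-77: reached.
N-42: reached.
Reached: Q-80, B-29, M-22, Z-77, and N-42 — 5 of the 6.

5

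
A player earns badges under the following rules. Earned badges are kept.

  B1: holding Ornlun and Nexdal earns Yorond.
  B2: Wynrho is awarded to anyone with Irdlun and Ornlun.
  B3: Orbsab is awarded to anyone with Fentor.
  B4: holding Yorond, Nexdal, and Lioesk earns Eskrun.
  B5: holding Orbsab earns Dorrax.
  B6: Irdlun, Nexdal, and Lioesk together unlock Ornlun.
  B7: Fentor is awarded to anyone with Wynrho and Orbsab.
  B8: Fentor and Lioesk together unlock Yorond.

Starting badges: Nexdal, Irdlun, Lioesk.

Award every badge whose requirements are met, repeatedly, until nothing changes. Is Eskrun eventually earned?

With Irdlun, Nexdal, and Lioesk, Ornlun is earned (B6).
With Ornlun and Nexdal, Yorond is earned (B1).
With Yorond, Nexdal, and Lioesk, Eskrun is earned (B4).

Yes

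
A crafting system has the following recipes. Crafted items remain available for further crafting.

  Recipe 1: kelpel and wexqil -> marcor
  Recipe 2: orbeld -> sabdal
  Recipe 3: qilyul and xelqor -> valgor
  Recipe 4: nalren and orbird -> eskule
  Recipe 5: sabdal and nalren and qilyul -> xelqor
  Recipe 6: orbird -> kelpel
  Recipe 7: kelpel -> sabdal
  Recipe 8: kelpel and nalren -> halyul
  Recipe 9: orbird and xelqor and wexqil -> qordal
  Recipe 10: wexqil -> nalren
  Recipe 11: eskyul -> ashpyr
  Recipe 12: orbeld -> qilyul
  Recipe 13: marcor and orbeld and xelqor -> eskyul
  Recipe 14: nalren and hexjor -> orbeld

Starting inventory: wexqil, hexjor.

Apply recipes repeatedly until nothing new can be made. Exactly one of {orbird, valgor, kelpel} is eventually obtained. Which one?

wexqil -> nalren (Recipe 10).
nalren and hexjor -> orbeld (Recipe 14).
Using Recipe 2, orbeld makes sabdal.
Using Recipe 12, orbeld makes qilyul.
sabdal and nalren and qilyul -> xelqor (Recipe 5).
qilyul and xelqor -> valgor (Recipe 3).
No rule produces orbird, and it is not given. kelpel would need orbird (Recipe 6), but orbird is never obtained.

valgor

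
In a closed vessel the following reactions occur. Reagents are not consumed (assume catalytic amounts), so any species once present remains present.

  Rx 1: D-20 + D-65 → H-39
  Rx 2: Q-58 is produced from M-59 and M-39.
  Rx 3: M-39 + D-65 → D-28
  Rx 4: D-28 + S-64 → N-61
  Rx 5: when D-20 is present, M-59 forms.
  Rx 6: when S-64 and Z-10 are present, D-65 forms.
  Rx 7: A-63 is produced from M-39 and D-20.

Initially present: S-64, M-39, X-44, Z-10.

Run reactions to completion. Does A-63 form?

A-63 would need M-39 and D-20 (Rx 7), but D-20 never forms.

No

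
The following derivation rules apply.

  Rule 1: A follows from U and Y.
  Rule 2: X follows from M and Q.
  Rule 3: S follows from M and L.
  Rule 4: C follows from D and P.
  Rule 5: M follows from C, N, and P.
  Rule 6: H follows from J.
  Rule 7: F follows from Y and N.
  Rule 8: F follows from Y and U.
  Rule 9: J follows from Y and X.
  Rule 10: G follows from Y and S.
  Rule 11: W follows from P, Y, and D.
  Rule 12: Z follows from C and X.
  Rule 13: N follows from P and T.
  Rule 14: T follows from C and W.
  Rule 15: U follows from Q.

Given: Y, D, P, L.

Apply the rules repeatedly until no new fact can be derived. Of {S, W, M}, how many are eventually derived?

D and P hold, so C follows (Rule 4).
From P, Y, and D, Rule 11 gives W.
C and W hold, so T follows (Rule 14).
From P and T, Rule 13 gives N.
C, N, and P hold, so M follows (Rule 5).
M and L hold, so S follows (Rule 3).
S: reached.
W: reached.
M: reached.
All 3 are reached.

3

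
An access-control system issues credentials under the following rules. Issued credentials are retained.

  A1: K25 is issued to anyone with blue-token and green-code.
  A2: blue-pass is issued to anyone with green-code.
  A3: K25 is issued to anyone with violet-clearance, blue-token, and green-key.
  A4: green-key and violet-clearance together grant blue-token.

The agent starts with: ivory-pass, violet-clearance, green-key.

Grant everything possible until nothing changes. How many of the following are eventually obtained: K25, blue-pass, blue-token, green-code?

2

Holding green-key and violet-clearance grants blue-token (A4).
Holding violet-clearance, blue-token, and green-key grants K25 (A3).
K25: reached.
blue-pass would need green-code (A2), but green-code is never granted.
blue-token: reached.
No rule produces green-code, and it is not given.
Reached: K25 and blue-token — 2 of the 4.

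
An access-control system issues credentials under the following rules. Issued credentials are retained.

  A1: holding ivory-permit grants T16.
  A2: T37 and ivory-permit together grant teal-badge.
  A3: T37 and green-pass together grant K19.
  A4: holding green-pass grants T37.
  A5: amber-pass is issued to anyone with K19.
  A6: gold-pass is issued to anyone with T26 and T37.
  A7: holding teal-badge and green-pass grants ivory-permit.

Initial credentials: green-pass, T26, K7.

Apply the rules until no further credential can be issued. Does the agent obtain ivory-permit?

ivory-permit would need teal-badge and green-pass (A7), but teal-badge is never granted.

No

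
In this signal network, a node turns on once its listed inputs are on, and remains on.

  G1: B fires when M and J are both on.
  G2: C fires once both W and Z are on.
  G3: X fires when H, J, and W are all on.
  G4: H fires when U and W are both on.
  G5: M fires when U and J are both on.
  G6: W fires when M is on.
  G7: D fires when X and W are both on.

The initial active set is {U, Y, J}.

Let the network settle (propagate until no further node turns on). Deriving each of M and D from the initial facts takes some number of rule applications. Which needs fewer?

M: U and J are on, so M fires (G5). [1 rule application]
D: U and J are on, so M fires (G5). G6: M on → W on. G4: U and W on → H on. G3: H, J, and W on → X on. G7: X and W on → D on. [5 rule applications]
M needs fewer.

M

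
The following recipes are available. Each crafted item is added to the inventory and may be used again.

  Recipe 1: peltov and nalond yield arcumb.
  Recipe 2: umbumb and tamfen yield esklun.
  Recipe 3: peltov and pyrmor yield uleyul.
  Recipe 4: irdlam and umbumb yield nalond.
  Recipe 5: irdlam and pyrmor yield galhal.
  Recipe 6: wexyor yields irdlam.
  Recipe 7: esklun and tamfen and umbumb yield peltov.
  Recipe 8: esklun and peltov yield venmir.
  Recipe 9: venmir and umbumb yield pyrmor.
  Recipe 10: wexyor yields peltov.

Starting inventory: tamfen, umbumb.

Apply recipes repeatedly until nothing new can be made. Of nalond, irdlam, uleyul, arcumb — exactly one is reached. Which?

umbumb and tamfen → esklun (Recipe 2).
Using Recipe 7, esklun, tamfen, and umbumb make peltov.
Using Recipe 8, esklun and peltov make venmir.
venmir and umbumb → pyrmor (Recipe 9).
Using Recipe 3, peltov and pyrmor make uleyul.
nalond would need irdlam and umbumb (Recipe 4), but irdlam is never obtained. irdlam would need wexyor (Recipe 6), but wexyor is never obtained. arcumb would need peltov and nalond (Recipe 1), but nalond is never obtained.

uleyul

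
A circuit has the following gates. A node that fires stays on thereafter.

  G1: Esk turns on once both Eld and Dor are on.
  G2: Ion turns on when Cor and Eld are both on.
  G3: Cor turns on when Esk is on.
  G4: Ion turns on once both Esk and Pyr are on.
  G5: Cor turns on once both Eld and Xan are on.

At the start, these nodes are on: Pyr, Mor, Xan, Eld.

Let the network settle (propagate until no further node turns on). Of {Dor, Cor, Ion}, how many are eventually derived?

G5: Eld and Xan on → Cor on.
G2: Cor and Eld on → Ion on.
No rule produces Dor, and it is not given.
Cor: reached.
Ion: reached.
Reached: Cor and Ion — 2 of the 3.

2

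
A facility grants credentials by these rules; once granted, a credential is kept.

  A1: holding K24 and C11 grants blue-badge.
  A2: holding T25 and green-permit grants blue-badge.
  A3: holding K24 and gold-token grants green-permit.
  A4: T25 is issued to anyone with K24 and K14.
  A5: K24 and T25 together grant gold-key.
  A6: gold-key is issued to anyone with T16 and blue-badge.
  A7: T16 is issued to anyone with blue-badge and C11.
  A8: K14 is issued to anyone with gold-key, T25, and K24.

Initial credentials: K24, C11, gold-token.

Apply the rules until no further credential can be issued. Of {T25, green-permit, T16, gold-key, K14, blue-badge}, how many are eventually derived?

Holding K24 and gold-token grants green-permit (A3).
Holding K24 and C11 grants blue-badge (A1).
Holding blue-badge and C11 grants T16 (A7).
Holding T16 and blue-badge grants gold-key (A6).
T25 would need K24 and K14 (A4), but K14 is never granted.
green-permit: reached.
T16: reached.
gold-key: reached.
K14 would need gold-key, T25, and K24 (A8), but T25 is never granted.
blue-badge: reached.
Reached: green-permit, T16, gold-key, and blue-badge — 4 of the 6.

4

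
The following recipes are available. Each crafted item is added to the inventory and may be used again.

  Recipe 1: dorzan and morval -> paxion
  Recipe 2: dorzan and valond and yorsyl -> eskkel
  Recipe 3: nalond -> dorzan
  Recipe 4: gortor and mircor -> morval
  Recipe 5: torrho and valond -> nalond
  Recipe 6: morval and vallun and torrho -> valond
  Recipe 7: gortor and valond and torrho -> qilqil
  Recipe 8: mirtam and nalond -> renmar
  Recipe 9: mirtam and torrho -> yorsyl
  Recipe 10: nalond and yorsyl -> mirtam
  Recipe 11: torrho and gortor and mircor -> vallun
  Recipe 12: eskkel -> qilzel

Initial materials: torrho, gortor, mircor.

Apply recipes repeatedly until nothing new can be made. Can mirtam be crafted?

mirtam would need nalond and yorsyl (Recipe 10), but yorsyl is never obtained.

No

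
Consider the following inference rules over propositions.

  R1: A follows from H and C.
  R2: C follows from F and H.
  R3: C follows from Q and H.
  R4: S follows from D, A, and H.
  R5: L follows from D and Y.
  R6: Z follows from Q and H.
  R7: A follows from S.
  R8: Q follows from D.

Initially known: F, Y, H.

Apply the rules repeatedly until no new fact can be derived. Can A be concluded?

From F and H, R2 gives C.
H and C hold, so A follows (R1).

Yes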